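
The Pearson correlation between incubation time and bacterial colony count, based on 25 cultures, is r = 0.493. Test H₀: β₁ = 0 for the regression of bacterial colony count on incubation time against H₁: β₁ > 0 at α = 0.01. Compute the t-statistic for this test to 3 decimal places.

t = 2.718

t = r·√(n − 2)/√(1 − r²) = 0.493·√23/√0.756951 = 2.718.
df = n − 2 = 23.
One-sided p ≈ 0.0061, which is < 0.01, so reject H₀.
There is evidence of a linear association between incubation time and bacterial colony count.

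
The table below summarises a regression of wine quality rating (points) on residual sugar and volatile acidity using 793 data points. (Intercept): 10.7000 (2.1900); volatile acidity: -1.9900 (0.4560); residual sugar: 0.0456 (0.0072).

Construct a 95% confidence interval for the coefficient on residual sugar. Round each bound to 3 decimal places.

(0.031, 0.060)

Read off: b = 0.0456, SE = 0.0072 for residual sugar.
df = n − k − 1 = 793 − 2 − 1 = 790.
t* = t_{0.025, 790} = 1.962971.
Margin = t* × SE = 1.962971 × 0.0072 = 0.01413.
CI: 0.0456 ± 0.01413 → (0.031, 0.060).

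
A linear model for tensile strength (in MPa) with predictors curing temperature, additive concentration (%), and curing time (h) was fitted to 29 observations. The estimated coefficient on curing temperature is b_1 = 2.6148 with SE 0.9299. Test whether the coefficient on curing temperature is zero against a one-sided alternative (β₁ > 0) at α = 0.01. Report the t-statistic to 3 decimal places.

H₀: β₁ = 0 vs H₁: β₁ > 0.
t = (b_1 − β₁⁰)/SE = 2.6148 / 0.9299 = 2.812.
df = n − k − 1 = 29 − 3 − 1 = 25.
One-sided p ≈ 0.0047, which is < 0.01, so reject H₀.
There is evidence that the true slope on curing temperature is positive, holding the other predictors fixed.

t = 2.812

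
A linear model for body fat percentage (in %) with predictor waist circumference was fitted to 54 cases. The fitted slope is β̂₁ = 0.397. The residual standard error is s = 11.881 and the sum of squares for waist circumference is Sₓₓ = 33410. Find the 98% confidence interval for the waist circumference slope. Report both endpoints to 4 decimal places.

(0.2410, 0.5530)

SE(β̂₁) = s/√Sₓₓ = 11.881/√33410 = 0.0650002.
df = n − 2 = 52.
t* = t_{0.01, 52} = 2.400225.
Margin = t* × SE = 2.400225 × 0.0650002 = 0.156015.
CI: 0.397 ± 0.156015 → (0.2410, 0.5530).
With 98% confidence, each one-unit increase in waist circumference is associated with a change of between 0.2410 and 0.5530 % in body fat percentage.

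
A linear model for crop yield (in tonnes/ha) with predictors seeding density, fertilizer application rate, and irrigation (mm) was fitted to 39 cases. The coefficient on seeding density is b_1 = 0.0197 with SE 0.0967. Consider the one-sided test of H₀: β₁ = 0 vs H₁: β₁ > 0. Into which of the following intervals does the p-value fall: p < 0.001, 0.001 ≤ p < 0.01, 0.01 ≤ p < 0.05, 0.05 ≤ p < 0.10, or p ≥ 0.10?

p ≥ 0.10

t = 0.0197 / 0.0967 = 0.204.
df = n − k − 1 = 39 − 3 − 1 = 35.
One-sided p = P(T_{35} > t) ≈ 0.4199.
So p ≥ 0.10.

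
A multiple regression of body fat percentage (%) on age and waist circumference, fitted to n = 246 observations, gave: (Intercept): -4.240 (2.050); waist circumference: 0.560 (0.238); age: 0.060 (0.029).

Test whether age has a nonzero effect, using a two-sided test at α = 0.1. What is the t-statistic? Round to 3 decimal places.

t = 2.069

Read off: b = 0.060, SE = 0.029 for age.
H₀: β₁ = 0 vs H₁: β₁ ≠ 0.
t = 0.060 / 0.029 = 2.069.
df = n − k − 1 = 246 − 2 − 1 = 243.
Two-sided p ≈ 0.0396, which is < 0.1, so reject H₀.
There is evidence that age is associated with body fat percentage, holding the other predictors fixed.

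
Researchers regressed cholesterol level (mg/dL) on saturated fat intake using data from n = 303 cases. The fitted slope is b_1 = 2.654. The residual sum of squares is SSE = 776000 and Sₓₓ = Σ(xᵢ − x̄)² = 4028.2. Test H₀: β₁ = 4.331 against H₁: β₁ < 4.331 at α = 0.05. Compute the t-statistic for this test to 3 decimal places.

MSE = SSE/(n − 2) = 776000/301 = 2578.07.
SE(b_1) = √(MSE/Sₓₓ) = √(2578.07/4028.2) = 0.800004.
t = (2.654 − 4.331) / 0.800004 = -2.096.
df = n − 2 = 301.
One-sided p ≈ 0.0184, which is < 0.05, so reject H₀.
There is evidence that the true slope on saturated fat intake is below 4.331 mg/dL per unit.

t = -2.096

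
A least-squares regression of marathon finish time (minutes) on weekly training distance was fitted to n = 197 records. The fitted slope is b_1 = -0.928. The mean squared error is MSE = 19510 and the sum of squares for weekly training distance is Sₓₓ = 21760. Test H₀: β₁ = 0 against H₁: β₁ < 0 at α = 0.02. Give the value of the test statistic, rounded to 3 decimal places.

SE(b_1) = √(MSE/Sₓₓ) = √(19510/21760) = 0.946889.
t = -0.928 / 0.946889 = -0.980.
df = n − 2 = 195.
One-sided p ≈ 0.1641, which is ≥ 0.02, so fail to reject H₀.
The data do not give significant evidence that the true slope on weekly training distance is negative.

t = -0.980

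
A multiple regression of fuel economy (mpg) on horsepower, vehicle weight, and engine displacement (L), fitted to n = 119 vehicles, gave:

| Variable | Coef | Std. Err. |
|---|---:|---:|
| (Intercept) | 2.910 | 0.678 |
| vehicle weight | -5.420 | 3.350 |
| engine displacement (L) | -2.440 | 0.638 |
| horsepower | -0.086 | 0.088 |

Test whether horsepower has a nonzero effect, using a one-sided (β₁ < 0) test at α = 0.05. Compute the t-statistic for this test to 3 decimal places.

t = -0.977

Read off: b = -0.086, SE = 0.088 for horsepower.
H₀: β₁ = 0 vs H₁: β₁ < 0.
t = -0.086 / 0.088 = -0.977.
df = n − k − 1 = 119 − 3 − 1 = 115.
One-sided p ≈ 0.1652, which is ≥ 0.05, so fail to reject H₀.
The data do not give significant evidence that the true slope on horsepower is negative, holding the other predictors fixed.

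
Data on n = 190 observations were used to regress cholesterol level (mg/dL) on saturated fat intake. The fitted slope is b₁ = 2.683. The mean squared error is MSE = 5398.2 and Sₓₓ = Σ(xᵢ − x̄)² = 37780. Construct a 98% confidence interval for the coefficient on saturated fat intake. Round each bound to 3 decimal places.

(1.796, 3.570)

SE(b₁) = √(MSE/Sₓₓ) = √(5398.2/37780) = 0.378001.
df = n − 2 = 188.
t* = t_{0.01, 188} = 2.346346.
Margin = t* × SE = 2.346346 × 0.378001 = 0.88692.
CI: 2.683 ± 0.88692 → (1.796, 3.570).
With 98% confidence, each one-unit increase in saturated fat intake is associated with a change of between 1.796 and 3.570 mg/dL in cholesterol level.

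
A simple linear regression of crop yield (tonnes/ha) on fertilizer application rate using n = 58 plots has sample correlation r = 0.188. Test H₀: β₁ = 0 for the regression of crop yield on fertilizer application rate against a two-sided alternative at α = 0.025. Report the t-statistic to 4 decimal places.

t = r·√(n − 2)/√(1 − r²) = 0.188·√56/√0.964656 = 1.4324.
df = n − 2 = 56.
Two-sided p ≈ 0.1576, which is ≥ 0.025, so fail to reject H₀.
The data do not give significant evidence of a linear association between fertilizer application rate and crop yield.

t = 1.4324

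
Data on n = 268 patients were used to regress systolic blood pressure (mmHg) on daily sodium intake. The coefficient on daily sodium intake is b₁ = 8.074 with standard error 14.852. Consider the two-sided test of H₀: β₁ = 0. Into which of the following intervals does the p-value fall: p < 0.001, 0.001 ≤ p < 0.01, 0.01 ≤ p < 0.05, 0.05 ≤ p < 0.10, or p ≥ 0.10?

t = 8.074 / 14.852 = 0.544.
df = n − 2 = 268 − 2 = 266.
Two-sided p = 2·P(T_{266} > |t|) ≈ 0.5872.
So p ≥ 0.10.

p ≥ 0.10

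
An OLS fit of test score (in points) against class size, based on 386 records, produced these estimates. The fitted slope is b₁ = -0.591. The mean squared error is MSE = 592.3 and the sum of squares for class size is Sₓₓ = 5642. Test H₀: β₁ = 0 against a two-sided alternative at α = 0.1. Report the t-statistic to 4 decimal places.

SE(b₁) = √(MSE/Sₓₓ) = √(592.3/5642) = 0.324007.
t = -0.591 / 0.324007 = -1.8240.
df = n − 2 = 384.
Two-sided p ≈ 0.0689, which is < 0.1, so reject H₀.
There is evidence that class size is associated with test score.

t = -1.8240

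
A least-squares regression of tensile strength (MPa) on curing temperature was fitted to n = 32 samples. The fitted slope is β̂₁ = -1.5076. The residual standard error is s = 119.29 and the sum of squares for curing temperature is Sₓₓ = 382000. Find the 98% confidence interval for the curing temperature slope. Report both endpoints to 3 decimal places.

SE(β̂₁) = s/√Sₓₓ = 119.29/√382000 = 0.193007.
df = n − 2 = 30.
t* = t_{0.01, 30} = 2.457262.
Margin = t* × SE = 2.457262 × 0.193007 = 0.47427.
CI: -1.5076 ± 0.47427 → (-1.982, -1.033).
With 98% confidence, each one-unit increase in curing temperature is associated with a change of between -1.982 and -1.033 MPa in tensile strength.

(-1.982, -1.033)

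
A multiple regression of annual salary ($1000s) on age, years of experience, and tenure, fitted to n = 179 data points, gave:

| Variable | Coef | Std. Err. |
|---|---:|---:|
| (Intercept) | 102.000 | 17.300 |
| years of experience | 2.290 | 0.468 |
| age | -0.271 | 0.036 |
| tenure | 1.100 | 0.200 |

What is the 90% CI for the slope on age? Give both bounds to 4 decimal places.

Read off: b = -0.271, SE = 0.036 for age.
df = n − k − 1 = 179 − 3 − 1 = 175.
t* = t_{0.05, 175} = 1.653607.
Margin = t* × SE = 1.653607 × 0.036 = 0.059530.
CI: -0.271 ± 0.059530 → (-0.3305, -0.2115).

(-0.3305, -0.2115)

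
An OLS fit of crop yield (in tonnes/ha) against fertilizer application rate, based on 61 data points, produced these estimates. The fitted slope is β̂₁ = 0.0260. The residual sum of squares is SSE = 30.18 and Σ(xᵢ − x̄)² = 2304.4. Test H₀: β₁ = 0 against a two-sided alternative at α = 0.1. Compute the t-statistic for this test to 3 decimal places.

t = 1.745

MSE = SSE/(n − 2) = 30.18/59 = 0.511525.
SE(β̂₁) = √(MSE/Sₓₓ) = √(0.511525/2304.4) = 0.0148989.
t = 0.0260 / 0.0148989 = 1.745.
df = n − 2 = 59.
Two-sided p ≈ 0.0862, which is < 0.1, so reject H₀.
There is evidence that fertilizer application rate is associated with crop yield.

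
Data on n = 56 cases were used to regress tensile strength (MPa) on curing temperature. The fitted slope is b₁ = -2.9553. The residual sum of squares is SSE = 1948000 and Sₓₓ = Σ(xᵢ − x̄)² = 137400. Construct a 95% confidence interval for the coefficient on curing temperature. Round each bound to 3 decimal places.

(-3.983, -1.928)

MSE = SSE/(n − 2) = 1948000/54 = 36074.1.
SE(b₁) = √(MSE/Sₓₓ) = √(36074.1/137400) = 0.512394.
df = n − 2 = 54.
t* = t_{0.025, 54} = 2.004879.
Margin = t* × SE = 2.004879 × 0.512394 = 1.02729.
CI: -2.9553 ± 1.02729 → (-3.983, -1.928).
With 95% confidence, each one-unit increase in curing temperature is associated with a change of between -3.983 and -1.928 MPa in tensile strength.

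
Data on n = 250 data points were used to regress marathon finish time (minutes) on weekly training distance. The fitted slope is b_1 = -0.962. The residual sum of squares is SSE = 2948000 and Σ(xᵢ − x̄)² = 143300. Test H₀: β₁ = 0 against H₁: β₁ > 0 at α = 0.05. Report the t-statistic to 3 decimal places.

t = -3.340

MSE = SSE/(n − 2) = 2948000/248 = 11887.1.
SE(b_1) = √(MSE/Sₓₓ) = √(11887.1/143300) = 0.288015.
t = -0.962 / 0.288015 = -3.340.
df = n − 2 = 248.
One-sided p ≈ 0.9995, which is ≥ 0.05, so fail to reject H₀.
The data do not give significant evidence that the true slope on weekly training distance is positive.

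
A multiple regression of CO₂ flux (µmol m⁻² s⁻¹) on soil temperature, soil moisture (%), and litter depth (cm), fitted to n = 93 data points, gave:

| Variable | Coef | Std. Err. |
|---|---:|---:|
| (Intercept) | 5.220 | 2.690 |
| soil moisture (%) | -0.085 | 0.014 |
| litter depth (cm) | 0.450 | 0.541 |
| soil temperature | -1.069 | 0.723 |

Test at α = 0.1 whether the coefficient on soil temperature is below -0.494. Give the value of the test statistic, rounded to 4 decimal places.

Read off: b = -1.069, SE = 0.723 for soil temperature.
H₀: β₁ = -0.494 vs H₁: β₁ < -0.494.
t = (-1.069 − (-0.494)) / 0.723 = -0.7953.
df = n − k − 1 = 93 − 3 − 1 = 89.
One-sided p ≈ 0.2143, which is ≥ 0.1, so fail to reject H₀.
The data do not give significant evidence that the true slope on soil temperature is below -0.494 µmol m⁻² s⁻¹ per unit, holding the other predictors fixed.

t = -0.7953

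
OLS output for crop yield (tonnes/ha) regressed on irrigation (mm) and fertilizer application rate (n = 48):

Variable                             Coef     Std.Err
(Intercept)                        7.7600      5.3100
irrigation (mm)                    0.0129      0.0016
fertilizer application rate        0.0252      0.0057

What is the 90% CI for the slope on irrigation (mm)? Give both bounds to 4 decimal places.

Read off: b = 0.0129, SE = 0.0016 for irrigation (mm).
df = n − k − 1 = 48 − 2 − 1 = 45.
t* = t_{0.05, 45} = 1.679427.
Margin = t* × SE = 1.679427 × 0.0016 = 0.002687.
CI: 0.0129 ± 0.002687 → (0.0102, 0.0156).

(0.0102, 0.0156)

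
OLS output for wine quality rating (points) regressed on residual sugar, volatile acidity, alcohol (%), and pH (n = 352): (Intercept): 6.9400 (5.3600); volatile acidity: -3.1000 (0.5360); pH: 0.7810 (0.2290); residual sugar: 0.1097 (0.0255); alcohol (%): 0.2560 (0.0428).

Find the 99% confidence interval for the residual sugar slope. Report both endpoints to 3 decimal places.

(0.044, 0.176)

Read off: b = 0.1097, SE = 0.0255 for residual sugar.
df = n − k − 1 = 352 − 4 − 1 = 347.
t* = t_{0.005, 347} = 2.590072.
Margin = t* × SE = 2.590072 × 0.0255 = 0.06605.
CI: 0.1097 ± 0.06605 → (0.044, 0.176).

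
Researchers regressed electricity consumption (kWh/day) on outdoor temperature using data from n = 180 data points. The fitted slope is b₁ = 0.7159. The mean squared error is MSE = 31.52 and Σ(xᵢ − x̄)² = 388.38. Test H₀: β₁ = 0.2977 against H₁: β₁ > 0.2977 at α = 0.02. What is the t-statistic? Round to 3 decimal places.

SE(b₁) = √(MSE/Sₓₓ) = √(31.52/388.38) = 0.284882.
t = (0.7159 − 0.2977) / 0.284882 = 1.468.
df = n − 2 = 178.
One-sided p ≈ 0.0719, which is ≥ 0.02, so fail to reject H₀.
The data do not give significant evidence that the true slope on outdoor temperature exceeds 0.2977 kWh/day per unit.

t = 1.468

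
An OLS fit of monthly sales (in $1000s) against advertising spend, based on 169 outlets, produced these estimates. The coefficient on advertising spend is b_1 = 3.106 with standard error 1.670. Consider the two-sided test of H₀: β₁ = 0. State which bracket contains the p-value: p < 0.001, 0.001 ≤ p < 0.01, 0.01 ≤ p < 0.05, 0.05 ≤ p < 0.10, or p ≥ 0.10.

0.05 ≤ p < 0.10

t = 3.106 / 1.670 = 1.860.
df = n − 2 = 169 − 2 = 167.
Two-sided p = 2·P(T_{167} > |t|) ≈ 0.0647.
So 0.05 ≤ p < 0.10.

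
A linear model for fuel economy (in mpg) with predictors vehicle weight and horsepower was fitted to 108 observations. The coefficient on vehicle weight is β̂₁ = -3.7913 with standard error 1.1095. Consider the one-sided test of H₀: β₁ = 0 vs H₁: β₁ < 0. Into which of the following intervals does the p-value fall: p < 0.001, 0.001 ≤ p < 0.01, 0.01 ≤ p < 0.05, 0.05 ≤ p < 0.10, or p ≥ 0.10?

t = -3.7913 / 1.1095 = -3.417.
df = n − k − 1 = 108 − 2 − 1 = 105.
One-sided p = P(T_{105} < t) ≈ 0.0005.
So p < 0.001.

p < 0.001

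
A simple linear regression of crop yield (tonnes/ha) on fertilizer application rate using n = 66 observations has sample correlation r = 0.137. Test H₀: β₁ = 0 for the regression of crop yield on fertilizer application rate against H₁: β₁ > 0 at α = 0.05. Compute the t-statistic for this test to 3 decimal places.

t = 1.106

t = r·√(n − 2)/√(1 − r²) = 0.137·√64/√0.981231 = 1.106.
df = n − 2 = 64.
One-sided p ≈ 0.1363, which is ≥ 0.05, so fail to reject H₀.
The data do not give significant evidence of a linear association between fertilizer application rate and crop yield.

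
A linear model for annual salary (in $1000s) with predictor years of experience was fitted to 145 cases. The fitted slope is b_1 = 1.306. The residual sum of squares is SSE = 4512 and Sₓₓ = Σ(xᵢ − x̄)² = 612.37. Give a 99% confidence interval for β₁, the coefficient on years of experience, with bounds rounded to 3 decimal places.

(0.713, 1.899)

MSE = SSE/(n − 2) = 4512/143 = 31.5524.
SE(b_1) = √(MSE/Sₓₓ) = √(31.5524/612.37) = 0.226991.
df = n − 2 = 143.
t* = t_{0.005, 143} = 2.610647.
Margin = t* × SE = 2.610647 × 0.226991 = 0.59259.
CI: 1.306 ± 0.59259 → (0.713, 1.899).
With 99% confidence, each one-unit increase in years of experience is associated with a change of between 0.713 and 1.899 $1000s in annual salary.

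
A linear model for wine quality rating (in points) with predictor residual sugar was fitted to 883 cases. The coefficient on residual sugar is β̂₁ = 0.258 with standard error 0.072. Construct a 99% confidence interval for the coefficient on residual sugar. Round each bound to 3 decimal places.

df = n − 2 = 883 − 2 = 881.
t* = t_{0.005, 881} = 2.581421.
Margin = t* × SE = 2.581421 × 0.072 = 0.18586.
CI: 0.258 ± 0.18586 → (0.072, 0.444).
With 99% confidence, each one-unit increase in residual sugar is associated with a change of between 0.072 and 0.444 points in wine quality rating.

(0.072, 0.444)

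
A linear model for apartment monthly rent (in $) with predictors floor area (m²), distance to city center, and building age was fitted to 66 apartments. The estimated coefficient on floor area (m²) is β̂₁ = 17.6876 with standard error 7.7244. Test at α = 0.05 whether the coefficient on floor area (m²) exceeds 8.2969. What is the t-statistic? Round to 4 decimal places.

t = 1.2157

H₀: β₁ = 8.2969 vs H₁: β₁ > 8.2969.
t = (β̂₁ − β₁⁰)/SE = (17.6876 − 8.2969) / 7.7244 = 1.2157.
df = n − k − 1 = 66 − 3 − 1 = 62.
One-sided p ≈ 0.1144, which is ≥ 0.05, so fail to reject H₀.
The data do not give significant evidence that the true slope on floor area (m²) exceeds 8.2969 $ per unit, holding the other predictors fixed.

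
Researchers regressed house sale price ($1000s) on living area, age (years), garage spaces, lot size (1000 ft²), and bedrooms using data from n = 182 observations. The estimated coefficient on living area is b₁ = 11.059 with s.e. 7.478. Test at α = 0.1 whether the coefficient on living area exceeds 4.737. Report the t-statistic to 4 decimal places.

H₀: β₁ = 4.737 vs H₁: β₁ > 4.737.
t = (b₁ − β₁⁰)/SE = (11.059 − 4.737) / 7.478 = 0.8454.
df = n − k − 1 = 182 − 5 − 1 = 176.
One-sided p ≈ 0.1995, which is ≥ 0.1, so fail to reject H₀.
The data do not give significant evidence that the true slope on living area exceeds 4.737 $1000s per unit, holding the other predictors fixed.

t = 0.8454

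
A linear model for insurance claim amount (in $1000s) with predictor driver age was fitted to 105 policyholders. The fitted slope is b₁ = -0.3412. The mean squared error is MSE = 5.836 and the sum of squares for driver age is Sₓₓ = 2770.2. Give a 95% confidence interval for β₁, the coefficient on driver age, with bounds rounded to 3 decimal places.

(-0.432, -0.250)

SE(b₁) = √(MSE/Sₓₓ) = √(5.836/2770.2) = 0.0458989.
df = n − 2 = 103.
t* = t_{0.025, 103} = 1.983264.
Margin = t* × SE = 1.983264 × 0.0458989 = 0.09103.
CI: -0.3412 ± 0.09103 → (-0.432, -0.250).
With 95% confidence, each one-unit increase in driver age is associated with a change of between -0.432 and -0.250 $1000s in insurance claim amount.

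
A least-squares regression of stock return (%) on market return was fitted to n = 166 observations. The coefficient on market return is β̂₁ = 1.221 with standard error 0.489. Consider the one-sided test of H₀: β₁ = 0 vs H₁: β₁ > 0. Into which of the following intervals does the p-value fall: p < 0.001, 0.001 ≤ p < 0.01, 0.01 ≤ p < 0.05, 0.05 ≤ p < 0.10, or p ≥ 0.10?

0.001 ≤ p < 0.01

t = 1.221 / 0.489 = 2.497.
df = n − 2 = 166 − 2 = 164.
One-sided p = P(T_{164} > t) ≈ 0.0068.
So 0.001 ≤ p < 0.01.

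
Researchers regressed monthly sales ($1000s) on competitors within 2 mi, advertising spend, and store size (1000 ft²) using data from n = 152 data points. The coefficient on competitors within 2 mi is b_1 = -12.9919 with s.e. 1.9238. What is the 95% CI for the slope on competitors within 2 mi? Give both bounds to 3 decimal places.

(-16.794, -9.190)

df = n − k − 1 = 152 − 3 − 1 = 148.
t* = t_{0.025, 148} = 1.976122.
Margin = t* × SE = 1.976122 × 1.9238 = 3.80166.
CI: -12.9919 ± 3.80166 → (-16.794, -9.190).
With 95% confidence, each one-unit increase in competitors within 2 mi is associated with a change of between -16.794 and -9.190 $1000s in monthly sales, holding the other predictors fixed.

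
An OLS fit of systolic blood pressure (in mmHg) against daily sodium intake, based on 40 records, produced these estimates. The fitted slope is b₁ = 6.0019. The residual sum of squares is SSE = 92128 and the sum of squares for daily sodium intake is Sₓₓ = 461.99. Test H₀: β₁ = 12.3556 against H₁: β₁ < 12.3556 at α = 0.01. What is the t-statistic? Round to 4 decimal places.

MSE = SSE/(n − 2) = 92128/38 = 2424.42.
SE(b₁) = √(MSE/Sₓₓ) = √(2424.42/461.99) = 2.2908.
t = (6.0019 − 12.3556) / 2.2908 = -2.7736.
df = n − 2 = 38.
One-sided p ≈ 0.0043, which is < 0.01, so reject H₀.
There is evidence that the true slope on daily sodium intake is below 12.3556 mmHg per unit.

t = -2.7736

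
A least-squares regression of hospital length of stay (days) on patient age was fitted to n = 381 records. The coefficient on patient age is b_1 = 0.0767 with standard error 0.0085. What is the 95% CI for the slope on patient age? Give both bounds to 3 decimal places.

(0.060, 0.093)

df = n − 2 = 381 − 2 = 379.
t* = t_{0.025, 379} = 1.966243.
Margin = t* × SE = 1.966243 × 0.0085 = 0.01671.
CI: 0.0767 ± 0.01671 → (0.060, 0.093).
With 95% confidence, each one-unit increase in patient age is associated with a change of between 0.060 and 0.093 days in hospital length of stay.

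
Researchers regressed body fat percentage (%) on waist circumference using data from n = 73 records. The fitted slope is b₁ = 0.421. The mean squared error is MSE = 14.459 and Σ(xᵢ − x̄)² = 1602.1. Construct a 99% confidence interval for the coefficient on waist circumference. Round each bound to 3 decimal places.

SE(b₁) = √(MSE/Sₓₓ) = √(14.459/1602.1) = 0.0950002.
df = n − 2 = 71.
t* = t_{0.005, 71} = 2.646863.
Margin = t* × SE = 2.646863 × 0.0950002 = 0.25145.
CI: 0.421 ± 0.25145 → (0.170, 0.672).
With 99% confidence, each one-unit increase in waist circumference is associated with a change of between 0.170 and 0.672 % in body fat percentage.

(0.170, 0.672)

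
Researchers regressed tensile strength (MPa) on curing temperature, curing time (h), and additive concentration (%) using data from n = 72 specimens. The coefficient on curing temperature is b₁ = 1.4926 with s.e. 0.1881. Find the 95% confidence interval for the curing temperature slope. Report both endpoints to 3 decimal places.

df = n − k − 1 = 72 − 3 − 1 = 68.
t* = t_{0.025, 68} = 1.995469.
Margin = t* × SE = 1.995469 × 0.1881 = 0.37535.
CI: 1.4926 ± 0.37535 → (1.117, 1.868).
With 95% confidence, each one-unit increase in curing temperature is associated with a change of between 1.117 and 1.868 MPa in tensile strength, holding the other predictors fixed.

(1.117, 1.868)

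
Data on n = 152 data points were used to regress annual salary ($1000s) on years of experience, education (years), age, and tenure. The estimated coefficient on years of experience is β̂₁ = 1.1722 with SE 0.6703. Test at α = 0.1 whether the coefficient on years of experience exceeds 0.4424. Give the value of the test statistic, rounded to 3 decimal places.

t = 1.089

H₀: β₁ = 0.4424 vs H₁: β₁ > 0.4424.
t = (β̂₁ − β₁⁰)/SE = (1.1722 − 0.4424) / 0.6703 = 1.089.
df = n − k − 1 = 152 − 4 − 1 = 147.
One-sided p ≈ 0.1390, which is ≥ 0.1, so fail to reject H₀.
The data do not give significant evidence that the true slope on years of experience exceeds 0.4424 $1000s per unit, holding the other predictors fixed.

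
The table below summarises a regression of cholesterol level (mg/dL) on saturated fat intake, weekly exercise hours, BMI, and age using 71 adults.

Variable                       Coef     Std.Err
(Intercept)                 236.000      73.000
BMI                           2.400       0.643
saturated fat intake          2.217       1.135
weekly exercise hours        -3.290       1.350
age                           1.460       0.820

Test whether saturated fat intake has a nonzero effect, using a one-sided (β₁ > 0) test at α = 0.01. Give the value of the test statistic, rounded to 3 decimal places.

Read off: b = 2.217, SE = 1.135 for saturated fat intake.
H₀: β₁ = 0 vs H₁: β₁ > 0.
t = 2.217 / 1.135 = 1.953.
df = n − k − 1 = 71 − 4 − 1 = 66.
One-sided p ≈ 0.0275, which is ≥ 0.01, so fail to reject H₀.
The data do not give significant evidence that the true slope on saturated fat intake is positive, holding the other predictors fixed.

t = 1.953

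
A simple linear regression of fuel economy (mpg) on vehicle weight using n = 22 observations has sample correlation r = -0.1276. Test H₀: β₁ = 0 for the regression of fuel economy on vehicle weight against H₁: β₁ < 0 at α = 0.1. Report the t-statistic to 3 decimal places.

t = r·√(n − 2)/√(1 − r²) = -0.1276·√20/√0.983718 = -0.575.
df = n − 2 = 20.
One-sided p ≈ 0.2857, which is ≥ 0.1, so fail to reject H₀.
The data do not give significant evidence of a linear association between vehicle weight and fuel economy.

t = -0.575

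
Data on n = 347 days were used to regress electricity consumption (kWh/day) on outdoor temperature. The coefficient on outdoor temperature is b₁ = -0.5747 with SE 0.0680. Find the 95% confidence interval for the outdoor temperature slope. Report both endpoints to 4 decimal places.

(-0.7084, -0.4410)

df = n − 2 = 347 − 2 = 345.
t* = t_{0.025, 345} = 1.966864.
Margin = t* × SE = 1.966864 × 0.0680 = 0.133747.
CI: -0.5747 ± 0.133747 → (-0.7084, -0.4410).
With 95% confidence, each one-unit increase in outdoor temperature is associated with a change of between -0.7084 and -0.4410 kWh/day in electricity consumption.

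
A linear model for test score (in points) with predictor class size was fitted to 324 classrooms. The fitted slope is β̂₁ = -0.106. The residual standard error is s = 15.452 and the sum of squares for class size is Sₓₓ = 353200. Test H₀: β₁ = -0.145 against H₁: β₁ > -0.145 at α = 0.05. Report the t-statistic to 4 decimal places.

t = 1.5000

SE(β̂₁) = s/√Sₓₓ = 15.452/√353200 = 0.0260001.
t = (-0.106 − (-0.145)) / 0.0260001 = 1.5000.
df = n − 2 = 322.
One-sided p ≈ 0.0673, which is ≥ 0.05, so fail to reject H₀.
The data do not give significant evidence that the true slope on class size exceeds -0.145 points per unit.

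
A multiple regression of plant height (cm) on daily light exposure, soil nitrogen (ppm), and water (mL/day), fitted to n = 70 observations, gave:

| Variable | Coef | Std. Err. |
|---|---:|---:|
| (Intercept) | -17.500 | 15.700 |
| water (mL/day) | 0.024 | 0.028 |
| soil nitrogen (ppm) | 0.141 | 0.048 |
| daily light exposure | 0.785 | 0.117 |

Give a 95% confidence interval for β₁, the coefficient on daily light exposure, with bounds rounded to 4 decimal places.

Read off: b = 0.785, SE = 0.117 for daily light exposure.
df = n − k − 1 = 70 − 3 − 1 = 66.
t* = t_{0.025, 66} = 1.996564.
Margin = t* × SE = 1.996564 × 0.117 = 0.233598.
CI: 0.785 ± 0.233598 → (0.5514, 1.0186).

(0.5514, 1.0186)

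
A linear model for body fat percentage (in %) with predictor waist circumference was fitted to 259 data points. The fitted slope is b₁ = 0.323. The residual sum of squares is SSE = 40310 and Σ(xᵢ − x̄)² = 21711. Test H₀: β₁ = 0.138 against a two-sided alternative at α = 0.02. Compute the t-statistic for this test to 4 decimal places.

t = 2.1766

MSE = SSE/(n − 2) = 40310/257 = 156.848.
SE(b₁) = √(MSE/Sₓₓ) = √(156.848/21711) = 0.0849963.
t = (0.323 − 0.138) / 0.0849963 = 2.1766.
df = n − 2 = 257.
Two-sided p ≈ 0.0304, which is ≥ 0.02, so fail to reject H₀.
The data are consistent with a true slope of 0.138 % per unit of waist circumference.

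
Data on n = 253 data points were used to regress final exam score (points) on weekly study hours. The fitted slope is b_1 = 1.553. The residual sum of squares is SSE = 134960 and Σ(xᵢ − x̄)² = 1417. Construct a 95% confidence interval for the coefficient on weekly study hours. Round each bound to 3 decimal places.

MSE = SSE/(n − 2) = 134960/251 = 537.689.
SE(b_1) = √(MSE/Sₓₓ) = √(537.689/1417) = 0.616.
df = n − 2 = 251.
t* = t_{0.025, 251} = 1.96946.
Margin = t* × SE = 1.96946 × 0.616 = 1.21319.
CI: 1.553 ± 1.21319 → (0.340, 2.766).
With 95% confidence, each one-unit increase in weekly study hours is associated with a change of between 0.340 and 2.766 points in final exam score.

(0.340, 2.766)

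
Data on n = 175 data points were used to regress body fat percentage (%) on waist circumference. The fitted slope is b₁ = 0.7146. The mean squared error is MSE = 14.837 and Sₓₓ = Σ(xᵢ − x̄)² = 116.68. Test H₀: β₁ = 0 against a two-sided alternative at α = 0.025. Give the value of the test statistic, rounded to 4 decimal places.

SE(b₁) = √(MSE/Sₓₓ) = √(14.837/116.68) = 0.356595.
t = 0.7146 / 0.356595 = 2.0040.
df = n − 2 = 173.
Two-sided p ≈ 0.0466, which is ≥ 0.025, so fail to reject H₀.
The data do not give significant evidence of an association between waist circumference and body fat percentage.

t = 2.0040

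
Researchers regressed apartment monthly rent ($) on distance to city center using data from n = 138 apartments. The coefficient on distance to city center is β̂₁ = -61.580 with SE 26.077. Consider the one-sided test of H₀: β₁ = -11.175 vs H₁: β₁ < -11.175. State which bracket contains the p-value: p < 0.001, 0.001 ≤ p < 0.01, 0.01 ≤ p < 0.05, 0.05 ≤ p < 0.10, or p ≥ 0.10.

0.01 ≤ p < 0.05

t = (-61.580 − (-11.175)) / 26.077 = -1.933.
df = n − 2 = 138 − 2 = 136.
One-sided p = P(T_{136} < t) ≈ 0.0277.
So 0.01 ≤ p < 0.05.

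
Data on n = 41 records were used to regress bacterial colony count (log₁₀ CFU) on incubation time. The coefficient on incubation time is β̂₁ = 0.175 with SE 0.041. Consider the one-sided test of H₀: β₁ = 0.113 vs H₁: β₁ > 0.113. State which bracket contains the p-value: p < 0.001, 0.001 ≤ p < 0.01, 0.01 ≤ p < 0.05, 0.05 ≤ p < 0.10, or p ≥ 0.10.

0.05 ≤ p < 0.10

t = (0.175 − 0.113) / 0.041 = 1.512.
df = n − 2 = 41 − 2 = 39.
One-sided p = P(T_{39} > t) ≈ 0.0693.
So 0.05 ≤ p < 0.10.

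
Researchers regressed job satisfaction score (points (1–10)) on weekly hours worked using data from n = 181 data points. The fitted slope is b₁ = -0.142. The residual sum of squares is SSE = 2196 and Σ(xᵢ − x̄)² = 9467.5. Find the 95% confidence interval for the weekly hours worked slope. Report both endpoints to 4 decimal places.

(-0.2130, -0.0710)

MSE = SSE/(n − 2) = 2196/179 = 12.2682.
SE(b₁) = √(MSE/Sₓₓ) = √(12.2682/9467.5) = 0.0359975.
df = n − 2 = 179.
t* = t_{0.025, 179} = 1.973305.
Margin = t* × SE = 1.973305 × 0.0359975 = 0.071034.
CI: -0.142 ± 0.071034 → (-0.2130, -0.0710).
With 95% confidence, each one-unit increase in weekly hours worked is associated with a change of between -0.2130 and -0.0710 points (1–10) in job satisfaction score.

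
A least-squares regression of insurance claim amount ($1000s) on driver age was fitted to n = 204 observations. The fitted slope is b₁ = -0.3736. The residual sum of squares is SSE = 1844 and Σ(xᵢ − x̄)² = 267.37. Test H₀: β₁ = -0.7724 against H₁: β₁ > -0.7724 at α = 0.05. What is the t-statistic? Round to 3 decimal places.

MSE = SSE/(n − 2) = 1844/202 = 9.12871.
SE(b₁) = √(MSE/Sₓₓ) = √(9.12871/267.37) = 0.184777.
t = (-0.3736 − (-0.7724)) / 0.184777 = 2.158.
df = n − 2 = 202.
One-sided p ≈ 0.0160, which is < 0.05, so reject H₀.
There is evidence that the true slope on driver age exceeds -0.7724 $1000s per unit.

t = 2.158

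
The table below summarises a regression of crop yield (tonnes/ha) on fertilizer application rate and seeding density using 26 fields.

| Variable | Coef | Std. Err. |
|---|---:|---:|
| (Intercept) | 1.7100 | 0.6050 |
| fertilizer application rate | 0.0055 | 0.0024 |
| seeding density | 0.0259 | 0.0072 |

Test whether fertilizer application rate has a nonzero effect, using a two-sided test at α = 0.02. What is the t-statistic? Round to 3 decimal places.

Read off: b = 0.0055, SE = 0.0024 for fertilizer application rate.
H₀: β₁ = 0 vs H₁: β₁ ≠ 0.
t = 0.0055 / 0.0024 = 2.292.
df = n − k − 1 = 26 − 2 − 1 = 23.
Two-sided p ≈ 0.0314, which is ≥ 0.02, so fail to reject H₀.
The data do not give significant evidence of an association between fertilizer application rate and crop yield, after adjusting for the other predictors.

t = 2.292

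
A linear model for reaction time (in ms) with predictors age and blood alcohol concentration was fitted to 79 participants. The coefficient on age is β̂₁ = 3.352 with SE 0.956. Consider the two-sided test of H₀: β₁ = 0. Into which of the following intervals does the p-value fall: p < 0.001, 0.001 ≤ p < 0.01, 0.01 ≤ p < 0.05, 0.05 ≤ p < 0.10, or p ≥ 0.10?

p < 0.001

t = 3.352 / 0.956 = 3.506.
df = n − k − 1 = 79 − 2 − 1 = 76.
Two-sided p = 2·P(T_{76} > |t|) ≈ 0.0008.
So p < 0.001.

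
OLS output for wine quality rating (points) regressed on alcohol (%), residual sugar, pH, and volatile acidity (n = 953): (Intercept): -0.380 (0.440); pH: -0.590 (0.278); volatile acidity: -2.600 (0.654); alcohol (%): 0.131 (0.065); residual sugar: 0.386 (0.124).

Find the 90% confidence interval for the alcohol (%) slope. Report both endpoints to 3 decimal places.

Read off: b = 0.131, SE = 0.065 for alcohol (%).
df = n − k − 1 = 953 − 4 − 1 = 948.
t* = t_{0.05, 948} = 1.646463.
Margin = t* × SE = 1.646463 × 0.065 = 0.10702.
CI: 0.131 ± 0.10702 → (0.024, 0.238).

(0.024, 0.238)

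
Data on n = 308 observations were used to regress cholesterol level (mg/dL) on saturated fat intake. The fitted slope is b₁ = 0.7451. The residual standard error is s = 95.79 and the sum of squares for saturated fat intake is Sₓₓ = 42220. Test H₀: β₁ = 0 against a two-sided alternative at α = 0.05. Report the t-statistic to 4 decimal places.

t = 1.5983

SE(b₁) = s/√Sₓₓ = 95.79/√42220 = 0.466188.
t = 0.7451 / 0.466188 = 1.5983.
df = n − 2 = 306.
Two-sided p ≈ 0.1110, which is ≥ 0.05, so fail to reject H₀.
The data do not give significant evidence of an association between saturated fat intake and cholesterol level.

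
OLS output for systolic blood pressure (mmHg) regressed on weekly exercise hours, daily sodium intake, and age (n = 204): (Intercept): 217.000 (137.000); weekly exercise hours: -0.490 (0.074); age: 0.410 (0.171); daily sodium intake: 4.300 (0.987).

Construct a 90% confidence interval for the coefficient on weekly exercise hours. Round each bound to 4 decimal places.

Read off: b = -0.490, SE = 0.074 for weekly exercise hours.
df = n − k − 1 = 204 − 3 − 1 = 200.
t* = t_{0.05, 200} = 1.652508.
Margin = t* × SE = 1.652508 × 0.074 = 0.122286.
CI: -0.490 ± 0.122286 → (-0.6123, -0.3677).

(-0.6123, -0.3677)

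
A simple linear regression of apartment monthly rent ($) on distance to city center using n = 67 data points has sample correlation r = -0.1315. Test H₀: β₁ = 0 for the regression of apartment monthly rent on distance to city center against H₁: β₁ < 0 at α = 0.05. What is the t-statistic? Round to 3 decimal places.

t = -1.069

t = r·√(n − 2)/√(1 − r²) = -0.1315·√65/√0.982708 = -1.069.
df = n − 2 = 65.
One-sided p ≈ 0.1444, which is ≥ 0.05, so fail to reject H₀.
The data do not give significant evidence of a linear association between distance to city center and apartment monthly rent.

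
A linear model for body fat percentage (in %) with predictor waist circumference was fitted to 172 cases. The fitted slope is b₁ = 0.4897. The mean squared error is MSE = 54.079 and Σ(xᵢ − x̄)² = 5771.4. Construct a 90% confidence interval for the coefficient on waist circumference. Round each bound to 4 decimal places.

SE(b₁) = √(MSE/Sₓₓ) = √(54.079/5771.4) = 0.0967996.
df = n − 2 = 170.
t* = t_{0.05, 170} = 1.653866.
Margin = t* × SE = 1.653866 × 0.0967996 = 0.160094.
CI: 0.4897 ± 0.160094 → (0.3296, 0.6498).
With 90% confidence, each one-unit increase in waist circumference is associated with a change of between 0.3296 and 0.6498 % in body fat percentage.

(0.3296, 0.6498)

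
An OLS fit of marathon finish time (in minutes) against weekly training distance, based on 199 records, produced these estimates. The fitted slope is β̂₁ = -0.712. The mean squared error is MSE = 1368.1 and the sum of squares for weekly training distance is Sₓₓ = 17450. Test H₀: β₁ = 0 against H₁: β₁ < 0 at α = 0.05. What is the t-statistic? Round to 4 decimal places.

t = -2.5428

SE(β̂₁) = √(MSE/Sₓₓ) = √(1368.1/17450) = 0.280002.
t = -0.712 / 0.280002 = -2.5428.
df = n − 2 = 197.
One-sided p ≈ 0.0059, which is < 0.05, so reject H₀.
There is evidence that the true slope on weekly training distance is negative.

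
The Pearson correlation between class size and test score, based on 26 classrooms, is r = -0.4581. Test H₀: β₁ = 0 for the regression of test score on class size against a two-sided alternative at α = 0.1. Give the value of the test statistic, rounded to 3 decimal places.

t = -2.525

t = r·√(n − 2)/√(1 − r²) = -0.4581·√24/√0.790144 = -2.525.
df = n − 2 = 24.
Two-sided p ≈ 0.0186, which is < 0.1, so reject H₀.
There is evidence of a linear association between class size and test score.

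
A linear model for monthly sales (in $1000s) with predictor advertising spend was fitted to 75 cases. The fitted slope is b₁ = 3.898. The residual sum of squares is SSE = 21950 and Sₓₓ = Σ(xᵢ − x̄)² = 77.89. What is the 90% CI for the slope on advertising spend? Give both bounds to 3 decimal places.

MSE = SSE/(n − 2) = 21950/73 = 300.685.
SE(b₁) = √(MSE/Sₓₓ) = √(300.685/77.89) = 1.96478.
df = n − 2 = 73.
t* = t_{0.05, 73} = 1.665996.
Margin = t* × SE = 1.665996 × 1.96478 = 3.27332.
CI: 3.898 ± 3.27332 → (0.625, 7.171).
With 90% confidence, each one-unit increase in advertising spend is associated with a change of between 0.625 and 7.171 $1000s in monthly sales.

(0.625, 7.171)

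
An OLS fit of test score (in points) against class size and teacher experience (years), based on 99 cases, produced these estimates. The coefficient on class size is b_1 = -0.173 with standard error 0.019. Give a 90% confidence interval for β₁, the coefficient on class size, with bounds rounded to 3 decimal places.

(-0.205, -0.141)

df = n − k − 1 = 99 − 2 − 1 = 96.
t* = t_{0.05, 96} = 1.660881.
Margin = t* × SE = 1.660881 × 0.019 = 0.03156.
CI: -0.173 ± 0.03156 → (-0.205, -0.141).
With 90% confidence, each one-unit increase in class size is associated with a change of between -0.205 and -0.141 points in test score, holding the other predictors fixed.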